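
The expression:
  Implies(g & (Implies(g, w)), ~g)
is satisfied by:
  {w: False, g: False}
  {g: True, w: False}
  {w: True, g: False}


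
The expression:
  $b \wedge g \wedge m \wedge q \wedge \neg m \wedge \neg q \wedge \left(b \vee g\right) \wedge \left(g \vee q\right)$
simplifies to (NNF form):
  $\text{False}$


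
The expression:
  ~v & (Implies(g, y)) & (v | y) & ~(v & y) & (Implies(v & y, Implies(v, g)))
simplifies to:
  y & ~v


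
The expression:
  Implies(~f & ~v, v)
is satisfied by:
  {v: True, f: True}
  {v: True, f: False}
  {f: True, v: False}


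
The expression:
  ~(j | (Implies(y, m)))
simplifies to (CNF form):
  y & ~j & ~m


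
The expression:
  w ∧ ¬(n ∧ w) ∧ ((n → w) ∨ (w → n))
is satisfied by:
  {w: True, n: False}


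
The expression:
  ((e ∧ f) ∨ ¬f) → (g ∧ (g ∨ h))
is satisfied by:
  {g: True, f: True, e: False}
  {g: True, e: False, f: False}
  {g: True, f: True, e: True}
  {g: True, e: True, f: False}
  {f: True, e: False, g: False}


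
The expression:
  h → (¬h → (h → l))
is always true.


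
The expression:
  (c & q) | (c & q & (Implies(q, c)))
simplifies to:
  c & q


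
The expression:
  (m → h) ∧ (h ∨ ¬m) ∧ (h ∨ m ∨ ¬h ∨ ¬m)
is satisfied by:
  {h: True, m: False}
  {m: False, h: False}
  {m: True, h: True}


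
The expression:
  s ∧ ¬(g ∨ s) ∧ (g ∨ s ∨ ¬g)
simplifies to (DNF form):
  False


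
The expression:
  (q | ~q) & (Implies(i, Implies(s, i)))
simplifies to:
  True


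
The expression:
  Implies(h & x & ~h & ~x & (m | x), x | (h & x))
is always true.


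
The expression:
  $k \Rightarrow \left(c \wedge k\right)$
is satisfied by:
  {c: True, k: False}
  {k: False, c: False}
  {k: True, c: True}


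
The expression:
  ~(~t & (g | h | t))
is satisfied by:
  {t: True, g: False, h: False}
  {t: True, h: True, g: False}
  {t: True, g: True, h: False}
  {t: True, h: True, g: True}
  {h: False, g: False, t: False}


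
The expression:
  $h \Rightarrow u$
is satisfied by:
  {u: True, h: False}
  {h: False, u: False}
  {h: True, u: True}


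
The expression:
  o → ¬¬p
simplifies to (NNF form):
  p ∨ ¬o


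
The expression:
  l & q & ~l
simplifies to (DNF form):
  False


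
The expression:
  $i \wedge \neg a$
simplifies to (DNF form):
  $i \wedge \neg a$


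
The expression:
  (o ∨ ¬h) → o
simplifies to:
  h ∨ o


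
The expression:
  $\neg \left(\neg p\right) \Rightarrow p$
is always true.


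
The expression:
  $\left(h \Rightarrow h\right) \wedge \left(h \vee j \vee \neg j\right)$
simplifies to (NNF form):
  $\text{True}$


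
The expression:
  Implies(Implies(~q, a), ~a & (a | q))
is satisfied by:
  {a: False}


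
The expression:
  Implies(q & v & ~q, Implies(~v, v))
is always true.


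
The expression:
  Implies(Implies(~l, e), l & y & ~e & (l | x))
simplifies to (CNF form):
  ~e & (y | ~l)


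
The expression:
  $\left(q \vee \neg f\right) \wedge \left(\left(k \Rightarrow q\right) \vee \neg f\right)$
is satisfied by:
  {q: True, f: False}
  {f: False, q: False}
  {f: True, q: True}


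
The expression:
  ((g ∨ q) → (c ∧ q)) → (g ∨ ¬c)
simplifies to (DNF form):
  g ∨ ¬c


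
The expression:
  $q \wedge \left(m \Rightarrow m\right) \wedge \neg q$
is never true.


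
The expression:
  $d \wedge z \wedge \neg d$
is never true.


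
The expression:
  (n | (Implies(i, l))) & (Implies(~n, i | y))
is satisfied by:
  {n: True, y: True, l: True, i: False}
  {n: True, y: True, i: False, l: False}
  {n: True, l: True, i: False, y: False}
  {n: True, i: False, l: False, y: False}
  {n: True, y: True, i: True, l: True}
  {n: True, y: True, i: True, l: False}
  {n: True, i: True, l: True, y: False}
  {n: True, i: True, l: False, y: False}
  {l: True, y: True, i: False, n: False}
  {y: True, i: False, l: False, n: False}
  {y: True, l: True, i: True, n: False}
  {l: True, i: True, y: False, n: False}


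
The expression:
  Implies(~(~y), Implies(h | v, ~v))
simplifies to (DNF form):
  ~v | ~y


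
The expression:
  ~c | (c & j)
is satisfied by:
  {j: True, c: False}
  {c: False, j: False}
  {c: True, j: True}


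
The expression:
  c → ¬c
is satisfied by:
  {c: False}


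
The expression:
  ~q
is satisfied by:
  {q: False}


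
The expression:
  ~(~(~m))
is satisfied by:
  {m: False}


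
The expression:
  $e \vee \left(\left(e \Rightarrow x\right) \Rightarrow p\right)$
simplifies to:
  $e \vee p$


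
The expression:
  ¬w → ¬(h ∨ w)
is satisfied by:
  {w: True, h: False}
  {h: False, w: False}
  {h: True, w: True}


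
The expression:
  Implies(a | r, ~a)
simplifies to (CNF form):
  ~a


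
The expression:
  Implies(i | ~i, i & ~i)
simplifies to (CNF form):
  False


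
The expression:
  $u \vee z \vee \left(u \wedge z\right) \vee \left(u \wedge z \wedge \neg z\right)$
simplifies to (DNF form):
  $u \vee z$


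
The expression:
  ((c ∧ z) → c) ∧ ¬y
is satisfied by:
  {y: False}


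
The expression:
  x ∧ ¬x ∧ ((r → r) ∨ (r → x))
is never true.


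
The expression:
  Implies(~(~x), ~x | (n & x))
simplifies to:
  n | ~x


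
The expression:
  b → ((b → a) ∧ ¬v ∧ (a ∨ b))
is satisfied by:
  {a: True, b: False, v: False}
  {a: False, b: False, v: False}
  {v: True, a: True, b: False}
  {v: True, a: False, b: False}
  {b: True, a: True, v: False}


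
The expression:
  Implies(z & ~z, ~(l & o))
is always true.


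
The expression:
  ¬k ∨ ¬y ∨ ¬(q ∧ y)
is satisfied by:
  {k: False, q: False, y: False}
  {y: True, k: False, q: False}
  {q: True, k: False, y: False}
  {y: True, q: True, k: False}
  {k: True, y: False, q: False}
  {y: True, k: True, q: False}
  {q: True, k: True, y: False}


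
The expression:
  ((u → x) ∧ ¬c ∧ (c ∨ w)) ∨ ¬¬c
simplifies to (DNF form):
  c ∨ (w ∧ x) ∨ (w ∧ ¬u)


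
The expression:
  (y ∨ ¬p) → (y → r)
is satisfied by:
  {r: True, y: False}
  {y: False, r: False}
  {y: True, r: True}


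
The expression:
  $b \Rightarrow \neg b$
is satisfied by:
  {b: False}


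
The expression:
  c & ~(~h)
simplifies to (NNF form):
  c & h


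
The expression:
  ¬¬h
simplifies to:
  h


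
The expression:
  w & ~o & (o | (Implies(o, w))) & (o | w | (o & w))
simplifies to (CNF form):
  w & ~o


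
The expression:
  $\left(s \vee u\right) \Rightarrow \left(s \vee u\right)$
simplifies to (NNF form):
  $\text{True}$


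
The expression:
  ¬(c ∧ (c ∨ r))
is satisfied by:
  {c: False}


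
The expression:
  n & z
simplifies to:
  n & z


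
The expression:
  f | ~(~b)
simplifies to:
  b | f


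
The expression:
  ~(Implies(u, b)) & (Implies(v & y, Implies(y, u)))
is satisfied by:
  {u: True, b: False}


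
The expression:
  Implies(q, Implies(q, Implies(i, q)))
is always true.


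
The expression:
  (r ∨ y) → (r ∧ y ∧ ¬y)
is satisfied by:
  {y: False, r: False}


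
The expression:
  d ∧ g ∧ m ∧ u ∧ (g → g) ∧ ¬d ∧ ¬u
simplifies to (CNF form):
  False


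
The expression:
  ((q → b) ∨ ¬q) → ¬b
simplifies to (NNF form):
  ¬b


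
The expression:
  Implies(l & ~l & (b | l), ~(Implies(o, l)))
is always true.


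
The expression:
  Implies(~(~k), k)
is always true.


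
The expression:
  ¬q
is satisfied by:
  {q: False}


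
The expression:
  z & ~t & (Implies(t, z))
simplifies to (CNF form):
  z & ~t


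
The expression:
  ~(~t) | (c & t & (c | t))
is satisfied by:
  {t: True}


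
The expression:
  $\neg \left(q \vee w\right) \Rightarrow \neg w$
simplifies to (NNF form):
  $\text{True}$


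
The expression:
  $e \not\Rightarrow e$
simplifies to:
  $\text{False}$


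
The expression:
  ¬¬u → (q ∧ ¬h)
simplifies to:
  (q ∧ ¬h) ∨ ¬u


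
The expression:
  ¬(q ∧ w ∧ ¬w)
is always true.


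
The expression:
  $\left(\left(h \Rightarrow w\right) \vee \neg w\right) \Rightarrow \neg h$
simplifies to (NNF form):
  $\neg h$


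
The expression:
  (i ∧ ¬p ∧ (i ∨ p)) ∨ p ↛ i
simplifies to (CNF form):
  (i ∨ p) ∧ (i ∨ ¬i) ∧ (p ∨ ¬p) ∧ (¬i ∨ ¬p)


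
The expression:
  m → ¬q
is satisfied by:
  {m: False, q: False}
  {q: True, m: False}
  {m: True, q: False}


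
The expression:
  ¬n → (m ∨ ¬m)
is always true.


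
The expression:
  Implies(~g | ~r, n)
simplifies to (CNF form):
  (g | n) & (n | r)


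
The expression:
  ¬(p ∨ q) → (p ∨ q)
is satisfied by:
  {q: True, p: True}
  {q: True, p: False}
  {p: True, q: False}


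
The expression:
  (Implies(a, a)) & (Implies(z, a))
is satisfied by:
  {a: True, z: False}
  {z: False, a: False}
  {z: True, a: True}


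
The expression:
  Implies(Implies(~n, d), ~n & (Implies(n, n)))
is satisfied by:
  {n: False}


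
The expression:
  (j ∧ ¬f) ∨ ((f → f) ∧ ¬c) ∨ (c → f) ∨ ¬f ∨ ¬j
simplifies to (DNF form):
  True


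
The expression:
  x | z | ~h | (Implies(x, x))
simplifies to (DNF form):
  True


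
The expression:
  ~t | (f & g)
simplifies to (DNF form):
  ~t | (f & g)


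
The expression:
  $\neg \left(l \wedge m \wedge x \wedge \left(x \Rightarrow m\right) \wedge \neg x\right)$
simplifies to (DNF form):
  $\text{True}$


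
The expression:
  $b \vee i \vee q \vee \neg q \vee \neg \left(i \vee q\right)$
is always true.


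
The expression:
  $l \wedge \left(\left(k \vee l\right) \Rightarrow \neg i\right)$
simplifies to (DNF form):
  $l \wedge \neg i$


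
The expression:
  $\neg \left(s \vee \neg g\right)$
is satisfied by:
  {g: True, s: False}


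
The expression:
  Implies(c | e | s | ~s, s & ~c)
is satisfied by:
  {s: True, c: False}


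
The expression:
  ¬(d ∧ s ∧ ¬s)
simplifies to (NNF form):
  True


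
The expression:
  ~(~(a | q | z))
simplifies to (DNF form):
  a | q | z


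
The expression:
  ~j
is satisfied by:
  {j: False}


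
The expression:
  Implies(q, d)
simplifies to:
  d | ~q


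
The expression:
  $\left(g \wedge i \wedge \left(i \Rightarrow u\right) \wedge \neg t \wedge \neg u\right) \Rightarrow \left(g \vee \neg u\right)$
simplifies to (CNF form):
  $\text{True}$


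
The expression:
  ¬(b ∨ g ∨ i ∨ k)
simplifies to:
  ¬b ∧ ¬g ∧ ¬i ∧ ¬k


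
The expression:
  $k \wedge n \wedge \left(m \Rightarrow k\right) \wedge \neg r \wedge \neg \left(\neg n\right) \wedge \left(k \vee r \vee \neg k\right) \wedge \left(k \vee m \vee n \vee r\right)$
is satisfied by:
  {n: True, k: True, r: False}


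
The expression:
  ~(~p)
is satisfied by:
  {p: True}


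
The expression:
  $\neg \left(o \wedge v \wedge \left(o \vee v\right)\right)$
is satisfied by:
  {v: False, o: False}
  {o: True, v: False}
  {v: True, o: False}


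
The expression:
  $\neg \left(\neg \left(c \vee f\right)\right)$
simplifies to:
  $c \vee f$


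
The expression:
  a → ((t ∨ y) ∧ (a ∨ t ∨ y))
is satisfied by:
  {y: True, t: True, a: False}
  {y: True, t: False, a: False}
  {t: True, y: False, a: False}
  {y: False, t: False, a: False}
  {y: True, a: True, t: True}
  {y: True, a: True, t: False}
  {a: True, t: True, y: False}


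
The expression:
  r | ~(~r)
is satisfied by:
  {r: True}


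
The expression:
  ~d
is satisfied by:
  {d: False}


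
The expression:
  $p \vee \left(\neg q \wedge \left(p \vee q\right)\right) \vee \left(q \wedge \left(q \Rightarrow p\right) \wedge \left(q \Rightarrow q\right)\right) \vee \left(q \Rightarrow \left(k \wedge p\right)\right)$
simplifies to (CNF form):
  $p \vee \neg q$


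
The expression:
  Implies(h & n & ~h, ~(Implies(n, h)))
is always true.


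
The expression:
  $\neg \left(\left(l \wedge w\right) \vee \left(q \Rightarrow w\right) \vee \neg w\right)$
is never true.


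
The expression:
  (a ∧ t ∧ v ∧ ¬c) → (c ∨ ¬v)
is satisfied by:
  {c: True, v: False, t: False, a: False}
  {c: False, v: False, t: False, a: False}
  {c: True, a: True, v: False, t: False}
  {a: True, c: False, v: False, t: False}
  {c: True, t: True, a: False, v: False}
  {t: True, a: False, v: False, c: False}
  {c: True, a: True, t: True, v: False}
  {a: True, t: True, c: False, v: False}
  {c: True, v: True, a: False, t: False}
  {v: True, a: False, t: False, c: False}
  {c: True, a: True, v: True, t: False}
  {a: True, v: True, c: False, t: False}
  {c: True, t: True, v: True, a: False}
  {t: True, v: True, a: False, c: False}
  {c: True, a: True, t: True, v: True}


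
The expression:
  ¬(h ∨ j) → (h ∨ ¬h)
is always true.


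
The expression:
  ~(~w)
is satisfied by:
  {w: True}


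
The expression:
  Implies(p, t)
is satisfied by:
  {t: True, p: False}
  {p: False, t: False}
  {p: True, t: True}


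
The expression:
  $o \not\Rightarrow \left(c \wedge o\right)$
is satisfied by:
  {o: True, c: False}


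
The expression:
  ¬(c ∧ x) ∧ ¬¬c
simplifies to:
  c ∧ ¬x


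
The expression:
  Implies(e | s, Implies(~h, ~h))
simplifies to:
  True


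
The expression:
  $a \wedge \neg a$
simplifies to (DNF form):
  $\text{False}$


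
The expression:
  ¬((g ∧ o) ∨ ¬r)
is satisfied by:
  {r: True, g: False, o: False}
  {r: True, o: True, g: False}
  {r: True, g: True, o: False}


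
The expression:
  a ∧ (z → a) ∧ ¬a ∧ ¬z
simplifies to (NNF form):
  False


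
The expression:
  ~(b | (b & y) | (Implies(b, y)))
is never true.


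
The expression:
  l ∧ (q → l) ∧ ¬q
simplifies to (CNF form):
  l ∧ ¬q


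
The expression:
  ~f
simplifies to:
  ~f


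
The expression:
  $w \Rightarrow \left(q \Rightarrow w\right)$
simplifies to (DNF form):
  $\text{True}$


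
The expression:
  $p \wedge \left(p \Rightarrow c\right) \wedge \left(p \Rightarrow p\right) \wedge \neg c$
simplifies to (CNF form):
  $\text{False}$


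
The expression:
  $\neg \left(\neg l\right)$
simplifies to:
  $l$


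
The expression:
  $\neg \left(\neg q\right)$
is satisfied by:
  {q: True}


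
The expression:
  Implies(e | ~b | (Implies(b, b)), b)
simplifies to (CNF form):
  b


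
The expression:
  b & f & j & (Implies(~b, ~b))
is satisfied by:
  {j: True, b: True, f: True}


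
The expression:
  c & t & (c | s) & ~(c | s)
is never true.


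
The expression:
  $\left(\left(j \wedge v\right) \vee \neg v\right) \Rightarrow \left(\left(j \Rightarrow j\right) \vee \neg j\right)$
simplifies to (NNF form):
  $\text{True}$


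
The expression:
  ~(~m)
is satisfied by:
  {m: True}


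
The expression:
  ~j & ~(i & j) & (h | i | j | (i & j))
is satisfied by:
  {i: True, h: True, j: False}
  {i: True, h: False, j: False}
  {h: True, i: False, j: False}


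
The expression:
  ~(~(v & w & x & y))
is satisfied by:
  {w: True, x: True, y: True, v: True}


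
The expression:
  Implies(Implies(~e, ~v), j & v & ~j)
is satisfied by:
  {v: True, e: False}


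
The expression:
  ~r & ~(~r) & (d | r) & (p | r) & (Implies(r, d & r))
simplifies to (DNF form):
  False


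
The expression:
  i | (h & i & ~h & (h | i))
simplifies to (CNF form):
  i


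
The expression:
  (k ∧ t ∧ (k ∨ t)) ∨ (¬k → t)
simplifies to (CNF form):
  k ∨ t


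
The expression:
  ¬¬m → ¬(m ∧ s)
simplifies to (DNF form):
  ¬m ∨ ¬s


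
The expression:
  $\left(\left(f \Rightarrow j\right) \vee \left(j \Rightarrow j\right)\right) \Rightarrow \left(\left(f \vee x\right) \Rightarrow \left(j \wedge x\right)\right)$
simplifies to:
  $\left(j \wedge x\right) \vee \left(\neg f \wedge \neg x\right)$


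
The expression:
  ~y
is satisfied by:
  {y: False}


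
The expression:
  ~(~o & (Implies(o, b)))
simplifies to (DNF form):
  o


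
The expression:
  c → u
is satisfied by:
  {u: True, c: False}
  {c: False, u: False}
  {c: True, u: True}


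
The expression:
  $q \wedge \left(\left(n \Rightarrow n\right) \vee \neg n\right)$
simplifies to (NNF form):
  $q$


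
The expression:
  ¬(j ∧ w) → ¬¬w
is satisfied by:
  {w: True}


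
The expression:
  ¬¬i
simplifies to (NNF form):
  i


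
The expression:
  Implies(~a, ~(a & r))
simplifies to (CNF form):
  True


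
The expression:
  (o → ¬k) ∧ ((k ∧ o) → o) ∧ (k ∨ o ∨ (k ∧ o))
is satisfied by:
  {k: True, o: False}
  {o: True, k: False}


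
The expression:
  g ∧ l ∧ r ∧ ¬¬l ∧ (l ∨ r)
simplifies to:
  g ∧ l ∧ r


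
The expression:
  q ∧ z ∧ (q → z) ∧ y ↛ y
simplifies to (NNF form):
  False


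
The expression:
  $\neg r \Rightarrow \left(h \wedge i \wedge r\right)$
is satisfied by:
  {r: True}


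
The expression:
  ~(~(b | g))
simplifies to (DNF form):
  b | g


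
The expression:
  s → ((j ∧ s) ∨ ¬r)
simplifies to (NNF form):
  j ∨ ¬r ∨ ¬s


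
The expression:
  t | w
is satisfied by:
  {t: True, w: True}
  {t: True, w: False}
  {w: True, t: False}


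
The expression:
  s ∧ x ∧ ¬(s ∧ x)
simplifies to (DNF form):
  False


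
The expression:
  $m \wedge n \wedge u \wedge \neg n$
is never true.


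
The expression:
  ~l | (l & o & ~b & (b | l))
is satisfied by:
  {o: True, l: False, b: False}
  {o: False, l: False, b: False}
  {b: True, o: True, l: False}
  {b: True, o: False, l: False}
  {l: True, o: True, b: False}


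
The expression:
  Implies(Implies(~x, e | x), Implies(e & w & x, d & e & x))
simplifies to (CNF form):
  d | ~e | ~w | ~x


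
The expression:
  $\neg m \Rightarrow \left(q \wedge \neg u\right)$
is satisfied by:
  {q: True, m: True, u: False}
  {m: True, u: False, q: False}
  {q: True, m: True, u: True}
  {m: True, u: True, q: False}
  {q: True, u: False, m: False}


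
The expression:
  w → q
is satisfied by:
  {q: True, w: False}
  {w: False, q: False}
  {w: True, q: True}


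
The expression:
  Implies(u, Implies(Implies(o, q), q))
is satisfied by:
  {q: True, o: True, u: False}
  {q: True, o: False, u: False}
  {o: True, q: False, u: False}
  {q: False, o: False, u: False}
  {q: True, u: True, o: True}
  {q: True, u: True, o: False}
  {u: True, o: True, q: False}


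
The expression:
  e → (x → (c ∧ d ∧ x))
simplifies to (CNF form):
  (c ∨ ¬e ∨ ¬x) ∧ (d ∨ ¬e ∨ ¬x)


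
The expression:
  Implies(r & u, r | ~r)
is always true.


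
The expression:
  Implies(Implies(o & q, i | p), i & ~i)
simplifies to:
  o & q & ~i & ~p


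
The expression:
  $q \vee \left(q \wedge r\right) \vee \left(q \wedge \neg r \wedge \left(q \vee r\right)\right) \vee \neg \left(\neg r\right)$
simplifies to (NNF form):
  $q \vee r$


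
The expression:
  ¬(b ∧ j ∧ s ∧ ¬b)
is always true.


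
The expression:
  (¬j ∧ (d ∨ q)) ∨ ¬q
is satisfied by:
  {q: False, j: False}
  {j: True, q: False}
  {q: True, j: False}


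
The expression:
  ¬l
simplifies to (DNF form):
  ¬l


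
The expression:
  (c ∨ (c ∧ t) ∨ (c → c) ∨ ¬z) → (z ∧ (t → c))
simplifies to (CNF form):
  z ∧ (c ∨ ¬t)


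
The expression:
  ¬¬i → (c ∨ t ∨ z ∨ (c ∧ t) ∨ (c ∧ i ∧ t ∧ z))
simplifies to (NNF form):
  c ∨ t ∨ z ∨ ¬i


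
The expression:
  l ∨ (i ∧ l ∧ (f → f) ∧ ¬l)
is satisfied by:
  {l: True}


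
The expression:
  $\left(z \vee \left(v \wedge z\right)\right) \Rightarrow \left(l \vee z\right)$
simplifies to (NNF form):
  $\text{True}$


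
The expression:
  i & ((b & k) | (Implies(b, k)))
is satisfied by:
  {i: True, k: True, b: False}
  {i: True, k: False, b: False}
  {i: True, b: True, k: True}


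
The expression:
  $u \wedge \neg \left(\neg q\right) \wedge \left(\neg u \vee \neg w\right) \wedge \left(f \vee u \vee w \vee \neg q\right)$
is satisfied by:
  {u: True, q: True, w: False}


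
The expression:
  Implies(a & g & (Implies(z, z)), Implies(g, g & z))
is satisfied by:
  {z: True, g: False, a: False}
  {g: False, a: False, z: False}
  {a: True, z: True, g: False}
  {a: True, g: False, z: False}
  {z: True, g: True, a: False}
  {g: True, z: False, a: False}
  {a: True, g: True, z: True}


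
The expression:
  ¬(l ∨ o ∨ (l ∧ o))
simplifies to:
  ¬l ∧ ¬o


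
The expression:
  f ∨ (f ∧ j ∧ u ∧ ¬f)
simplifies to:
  f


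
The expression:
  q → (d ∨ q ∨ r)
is always true.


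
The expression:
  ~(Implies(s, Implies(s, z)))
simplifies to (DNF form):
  s & ~z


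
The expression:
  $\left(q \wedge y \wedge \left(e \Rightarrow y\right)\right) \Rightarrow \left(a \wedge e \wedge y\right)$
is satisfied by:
  {e: True, a: True, q: False, y: False}
  {e: True, a: False, q: False, y: False}
  {a: True, y: False, e: False, q: False}
  {y: False, a: False, e: False, q: False}
  {y: True, e: True, a: True, q: False}
  {y: True, e: True, a: False, q: False}
  {y: True, a: True, e: False, q: False}
  {y: True, a: False, e: False, q: False}
  {q: True, e: True, a: True, y: False}
  {q: True, e: True, a: False, y: False}
  {q: True, a: True, e: False, y: False}
  {q: True, a: False, e: False, y: False}
  {y: True, q: True, e: True, a: True}


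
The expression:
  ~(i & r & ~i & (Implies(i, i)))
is always true.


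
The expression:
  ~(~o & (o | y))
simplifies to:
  o | ~y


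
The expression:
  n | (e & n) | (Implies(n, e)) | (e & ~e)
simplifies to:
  True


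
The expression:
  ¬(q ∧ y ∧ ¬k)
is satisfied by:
  {k: True, q: False, y: False}
  {q: False, y: False, k: False}
  {y: True, k: True, q: False}
  {y: True, q: False, k: False}
  {k: True, q: True, y: False}
  {q: True, k: False, y: False}
  {y: True, q: True, k: True}


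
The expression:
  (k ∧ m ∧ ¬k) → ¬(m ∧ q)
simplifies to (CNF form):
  True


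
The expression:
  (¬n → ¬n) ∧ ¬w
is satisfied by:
  {w: False}


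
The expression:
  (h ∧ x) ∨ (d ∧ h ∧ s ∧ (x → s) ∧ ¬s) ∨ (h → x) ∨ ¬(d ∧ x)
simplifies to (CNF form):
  True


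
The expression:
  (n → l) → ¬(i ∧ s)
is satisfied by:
  {n: True, l: False, s: False, i: False}
  {n: False, l: False, s: False, i: False}
  {n: True, l: True, s: False, i: False}
  {l: True, n: False, s: False, i: False}
  {n: True, i: True, l: False, s: False}
  {i: True, n: False, l: False, s: False}
  {n: True, i: True, l: True, s: False}
  {i: True, l: True, n: False, s: False}
  {s: True, n: True, i: False, l: False}
  {s: True, i: False, l: False, n: False}
  {n: True, s: True, l: True, i: False}
  {s: True, l: True, i: False, n: False}
  {n: True, s: True, i: True, l: False}


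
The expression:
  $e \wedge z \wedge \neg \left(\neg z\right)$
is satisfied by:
  {z: True, e: True}


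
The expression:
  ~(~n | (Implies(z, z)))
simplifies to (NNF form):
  False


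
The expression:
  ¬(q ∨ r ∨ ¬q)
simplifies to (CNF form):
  False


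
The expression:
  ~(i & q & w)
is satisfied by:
  {w: False, q: False, i: False}
  {i: True, w: False, q: False}
  {q: True, w: False, i: False}
  {i: True, q: True, w: False}
  {w: True, i: False, q: False}
  {i: True, w: True, q: False}
  {q: True, w: True, i: False}


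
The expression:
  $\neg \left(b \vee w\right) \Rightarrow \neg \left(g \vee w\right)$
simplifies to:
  $b \vee w \vee \neg g$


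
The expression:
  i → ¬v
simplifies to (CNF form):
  ¬i ∨ ¬v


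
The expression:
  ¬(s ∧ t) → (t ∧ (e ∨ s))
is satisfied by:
  {t: True, e: True, s: True}
  {t: True, e: True, s: False}
  {t: True, s: True, e: False}


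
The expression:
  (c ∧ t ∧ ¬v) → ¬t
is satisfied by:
  {v: True, c: False, t: False}
  {c: False, t: False, v: False}
  {v: True, t: True, c: False}
  {t: True, c: False, v: False}
  {v: True, c: True, t: False}
  {c: True, v: False, t: False}
  {v: True, t: True, c: True}


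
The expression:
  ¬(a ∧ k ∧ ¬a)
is always true.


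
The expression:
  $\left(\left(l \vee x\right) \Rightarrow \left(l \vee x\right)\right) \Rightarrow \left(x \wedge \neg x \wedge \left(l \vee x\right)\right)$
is never true.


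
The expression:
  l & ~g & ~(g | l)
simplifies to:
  False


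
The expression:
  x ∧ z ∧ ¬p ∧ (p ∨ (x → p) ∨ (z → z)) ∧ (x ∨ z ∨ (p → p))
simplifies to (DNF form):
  x ∧ z ∧ ¬p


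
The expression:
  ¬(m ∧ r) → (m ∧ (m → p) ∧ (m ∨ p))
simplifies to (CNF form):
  m ∧ (p ∨ r)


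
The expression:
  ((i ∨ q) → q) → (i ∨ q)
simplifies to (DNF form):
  i ∨ q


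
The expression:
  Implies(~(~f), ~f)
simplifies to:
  ~f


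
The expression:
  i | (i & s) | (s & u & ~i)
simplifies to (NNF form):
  i | (s & u)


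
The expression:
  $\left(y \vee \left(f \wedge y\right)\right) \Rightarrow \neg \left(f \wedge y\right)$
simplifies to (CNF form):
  $\neg f \vee \neg y$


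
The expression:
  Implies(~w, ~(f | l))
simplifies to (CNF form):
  (w | ~f) & (w | ~l)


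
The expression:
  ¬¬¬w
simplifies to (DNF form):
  ¬w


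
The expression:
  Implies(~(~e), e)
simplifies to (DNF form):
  True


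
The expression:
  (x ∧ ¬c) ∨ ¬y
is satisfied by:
  {x: True, y: False, c: False}
  {x: False, y: False, c: False}
  {c: True, x: True, y: False}
  {c: True, x: False, y: False}
  {y: True, x: True, c: False}


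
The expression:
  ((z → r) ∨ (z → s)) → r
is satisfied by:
  {r: True, z: True, s: False}
  {r: True, s: False, z: False}
  {r: True, z: True, s: True}
  {r: True, s: True, z: False}
  {z: True, s: False, r: False}


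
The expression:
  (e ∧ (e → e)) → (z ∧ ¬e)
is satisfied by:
  {e: False}


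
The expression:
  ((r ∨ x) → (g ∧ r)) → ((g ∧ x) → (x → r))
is always true.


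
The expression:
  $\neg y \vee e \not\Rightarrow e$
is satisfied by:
  {y: False}


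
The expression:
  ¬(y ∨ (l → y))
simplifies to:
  l ∧ ¬y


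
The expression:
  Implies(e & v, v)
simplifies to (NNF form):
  True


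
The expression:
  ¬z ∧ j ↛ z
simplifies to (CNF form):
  j ∧ ¬z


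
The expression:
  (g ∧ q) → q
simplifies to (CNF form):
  True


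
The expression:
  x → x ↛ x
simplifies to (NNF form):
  ¬x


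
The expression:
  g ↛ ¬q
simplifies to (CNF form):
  g ∧ q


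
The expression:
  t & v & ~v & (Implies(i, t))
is never true.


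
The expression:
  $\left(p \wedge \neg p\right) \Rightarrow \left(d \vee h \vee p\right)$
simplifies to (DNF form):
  $\text{True}$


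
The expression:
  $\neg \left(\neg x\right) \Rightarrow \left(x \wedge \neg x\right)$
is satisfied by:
  {x: False}


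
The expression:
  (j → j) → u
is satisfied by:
  {u: True}


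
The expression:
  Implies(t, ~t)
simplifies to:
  ~t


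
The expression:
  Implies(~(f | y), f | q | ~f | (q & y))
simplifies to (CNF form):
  True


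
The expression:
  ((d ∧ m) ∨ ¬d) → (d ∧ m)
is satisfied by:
  {d: True}


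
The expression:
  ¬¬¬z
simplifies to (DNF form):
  ¬z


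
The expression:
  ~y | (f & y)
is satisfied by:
  {f: True, y: False}
  {y: False, f: False}
  {y: True, f: True}


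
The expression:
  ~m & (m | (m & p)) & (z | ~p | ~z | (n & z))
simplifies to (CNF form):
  False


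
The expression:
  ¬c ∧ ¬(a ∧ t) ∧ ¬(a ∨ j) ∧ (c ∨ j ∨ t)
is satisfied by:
  {t: True, c: False, j: False, a: False}


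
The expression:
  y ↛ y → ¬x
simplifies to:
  True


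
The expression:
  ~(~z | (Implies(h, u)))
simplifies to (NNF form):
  h & z & ~u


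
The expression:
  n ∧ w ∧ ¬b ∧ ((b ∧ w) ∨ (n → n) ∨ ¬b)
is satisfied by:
  {w: True, n: True, b: False}


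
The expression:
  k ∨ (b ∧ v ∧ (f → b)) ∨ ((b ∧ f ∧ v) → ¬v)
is always true.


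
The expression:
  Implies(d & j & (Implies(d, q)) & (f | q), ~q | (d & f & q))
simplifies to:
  f | ~d | ~j | ~q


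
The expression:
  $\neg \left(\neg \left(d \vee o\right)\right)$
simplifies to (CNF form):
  $d \vee o$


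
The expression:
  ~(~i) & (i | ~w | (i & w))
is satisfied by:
  {i: True}


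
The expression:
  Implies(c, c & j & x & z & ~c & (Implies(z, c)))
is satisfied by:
  {c: False}


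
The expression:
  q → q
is always true.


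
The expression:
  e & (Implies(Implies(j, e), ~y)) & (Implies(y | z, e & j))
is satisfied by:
  {j: True, e: True, y: False, z: False}
  {e: True, j: False, y: False, z: False}
  {z: True, j: True, e: True, y: False}


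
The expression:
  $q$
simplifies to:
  $q$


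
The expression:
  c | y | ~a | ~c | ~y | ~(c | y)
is always true.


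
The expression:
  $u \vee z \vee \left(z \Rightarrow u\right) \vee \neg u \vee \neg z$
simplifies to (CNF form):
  $\text{True}$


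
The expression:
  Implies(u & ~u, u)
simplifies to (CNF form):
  True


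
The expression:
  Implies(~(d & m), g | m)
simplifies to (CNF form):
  g | m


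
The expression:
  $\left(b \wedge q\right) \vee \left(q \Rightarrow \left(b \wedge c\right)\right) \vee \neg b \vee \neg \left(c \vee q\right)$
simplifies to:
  $\text{True}$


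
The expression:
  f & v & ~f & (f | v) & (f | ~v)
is never true.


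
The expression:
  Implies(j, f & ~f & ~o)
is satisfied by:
  {j: False}


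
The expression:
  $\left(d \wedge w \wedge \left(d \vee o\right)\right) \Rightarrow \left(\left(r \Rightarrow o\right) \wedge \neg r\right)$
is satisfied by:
  {w: False, d: False, r: False}
  {r: True, w: False, d: False}
  {d: True, w: False, r: False}
  {r: True, d: True, w: False}
  {w: True, r: False, d: False}
  {r: True, w: True, d: False}
  {d: True, w: True, r: False}


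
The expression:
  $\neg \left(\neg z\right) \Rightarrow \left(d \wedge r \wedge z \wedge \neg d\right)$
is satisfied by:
  {z: False}


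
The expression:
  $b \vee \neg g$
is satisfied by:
  {b: True, g: False}
  {g: False, b: False}
  {g: True, b: True}


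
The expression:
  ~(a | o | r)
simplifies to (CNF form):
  ~a & ~o & ~r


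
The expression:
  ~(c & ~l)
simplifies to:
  l | ~c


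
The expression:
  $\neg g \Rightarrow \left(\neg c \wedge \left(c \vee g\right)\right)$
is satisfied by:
  {g: True}


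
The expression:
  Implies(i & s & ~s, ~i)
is always true.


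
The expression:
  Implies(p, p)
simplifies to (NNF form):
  True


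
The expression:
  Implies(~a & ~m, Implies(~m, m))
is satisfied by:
  {a: True, m: True}
  {a: True, m: False}
  {m: True, a: False}


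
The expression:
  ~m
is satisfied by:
  {m: False}


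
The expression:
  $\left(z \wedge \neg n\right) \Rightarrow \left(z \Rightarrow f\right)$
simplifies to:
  $f \vee n \vee \neg z$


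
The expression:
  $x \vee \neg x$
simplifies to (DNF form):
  $\text{True}$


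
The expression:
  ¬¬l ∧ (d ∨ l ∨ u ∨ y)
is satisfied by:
  {l: True}


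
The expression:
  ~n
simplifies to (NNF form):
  ~n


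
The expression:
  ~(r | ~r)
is never true.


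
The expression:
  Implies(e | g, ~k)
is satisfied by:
  {g: False, k: False, e: False}
  {e: True, g: False, k: False}
  {g: True, e: False, k: False}
  {e: True, g: True, k: False}
  {k: True, e: False, g: False}


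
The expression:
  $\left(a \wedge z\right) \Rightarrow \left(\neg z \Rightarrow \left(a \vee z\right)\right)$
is always true.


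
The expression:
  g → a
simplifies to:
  a ∨ ¬g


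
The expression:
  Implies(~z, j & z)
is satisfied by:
  {z: True}


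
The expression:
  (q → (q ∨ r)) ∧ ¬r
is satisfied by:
  {r: False}


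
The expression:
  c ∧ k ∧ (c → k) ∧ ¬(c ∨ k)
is never true.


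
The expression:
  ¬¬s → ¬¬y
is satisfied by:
  {y: True, s: False}
  {s: False, y: False}
  {s: True, y: True}


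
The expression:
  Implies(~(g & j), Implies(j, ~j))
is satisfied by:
  {g: True, j: False}
  {j: False, g: False}
  {j: True, g: True}


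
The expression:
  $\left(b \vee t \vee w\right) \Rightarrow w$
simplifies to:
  $w \vee \left(\neg b \wedge \neg t\right)$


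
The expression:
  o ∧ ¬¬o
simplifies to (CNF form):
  o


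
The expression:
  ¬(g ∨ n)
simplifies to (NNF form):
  ¬g ∧ ¬n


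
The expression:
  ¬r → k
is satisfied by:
  {r: True, k: True}
  {r: True, k: False}
  {k: True, r: False}


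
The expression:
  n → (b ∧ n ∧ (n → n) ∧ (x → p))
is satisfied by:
  {p: True, b: True, n: False, x: False}
  {b: True, x: False, p: False, n: False}
  {x: True, p: True, b: True, n: False}
  {x: True, b: True, p: False, n: False}
  {p: True, x: False, b: False, n: False}
  {x: False, b: False, p: False, n: False}
  {p: True, x: True, b: False, n: False}
  {x: True, b: False, p: False, n: False}
  {n: True, p: True, b: True, x: False}
  {n: True, b: True, x: False, p: False}
  {n: True, x: True, b: True, p: True}


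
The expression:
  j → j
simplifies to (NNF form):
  True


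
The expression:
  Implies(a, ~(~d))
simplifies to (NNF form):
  d | ~a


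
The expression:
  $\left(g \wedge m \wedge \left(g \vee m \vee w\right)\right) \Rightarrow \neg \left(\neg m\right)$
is always true.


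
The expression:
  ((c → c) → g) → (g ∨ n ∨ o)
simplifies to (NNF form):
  True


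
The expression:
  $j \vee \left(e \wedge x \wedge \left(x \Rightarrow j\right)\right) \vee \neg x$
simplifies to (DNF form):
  $j \vee \neg x$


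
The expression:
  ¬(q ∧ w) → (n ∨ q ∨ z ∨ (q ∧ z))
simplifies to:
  n ∨ q ∨ z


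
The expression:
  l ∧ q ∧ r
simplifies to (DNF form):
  l ∧ q ∧ r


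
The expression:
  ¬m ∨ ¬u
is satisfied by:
  {u: False, m: False}
  {m: True, u: False}
  {u: True, m: False}


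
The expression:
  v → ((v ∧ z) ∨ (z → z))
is always true.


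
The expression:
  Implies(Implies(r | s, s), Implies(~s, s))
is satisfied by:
  {r: True, s: True}
  {r: True, s: False}
  {s: True, r: False}


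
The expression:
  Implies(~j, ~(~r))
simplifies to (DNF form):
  j | r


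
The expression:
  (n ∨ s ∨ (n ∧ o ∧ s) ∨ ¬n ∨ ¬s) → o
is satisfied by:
  {o: True}


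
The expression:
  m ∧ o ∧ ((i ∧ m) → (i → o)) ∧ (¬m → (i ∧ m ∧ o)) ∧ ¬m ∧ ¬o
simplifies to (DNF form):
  False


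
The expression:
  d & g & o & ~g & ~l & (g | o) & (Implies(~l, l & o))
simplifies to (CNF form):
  False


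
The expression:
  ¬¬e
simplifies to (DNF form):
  e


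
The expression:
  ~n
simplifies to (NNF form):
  ~n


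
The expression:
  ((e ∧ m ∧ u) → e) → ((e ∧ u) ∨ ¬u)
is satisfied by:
  {e: True, u: False}
  {u: False, e: False}
  {u: True, e: True}


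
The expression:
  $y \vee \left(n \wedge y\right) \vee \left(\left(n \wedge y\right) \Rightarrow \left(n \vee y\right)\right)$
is always true.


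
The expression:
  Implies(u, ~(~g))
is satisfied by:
  {g: True, u: False}
  {u: False, g: False}
  {u: True, g: True}


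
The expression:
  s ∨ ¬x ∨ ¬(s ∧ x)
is always true.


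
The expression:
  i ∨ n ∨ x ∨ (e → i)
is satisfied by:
  {i: True, n: True, x: True, e: False}
  {i: True, n: True, e: False, x: False}
  {i: True, x: True, e: False, n: False}
  {i: True, e: False, x: False, n: False}
  {n: True, x: True, e: False, i: False}
  {n: True, e: False, x: False, i: False}
  {x: True, n: False, e: False, i: False}
  {n: False, e: False, x: False, i: False}
  {n: True, i: True, e: True, x: True}
  {n: True, i: True, e: True, x: False}
  {i: True, e: True, x: True, n: False}
  {i: True, e: True, n: False, x: False}
  {x: True, e: True, n: True, i: False}
  {e: True, n: True, i: False, x: False}
  {e: True, x: True, i: False, n: False}


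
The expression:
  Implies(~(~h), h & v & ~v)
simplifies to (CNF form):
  ~h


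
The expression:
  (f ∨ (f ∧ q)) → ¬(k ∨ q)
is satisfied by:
  {k: False, f: False, q: False}
  {q: True, k: False, f: False}
  {k: True, q: False, f: False}
  {q: True, k: True, f: False}
  {f: True, q: False, k: False}


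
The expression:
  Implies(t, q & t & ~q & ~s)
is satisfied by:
  {t: False}


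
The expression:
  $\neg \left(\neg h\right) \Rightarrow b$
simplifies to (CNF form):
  $b \vee \neg h$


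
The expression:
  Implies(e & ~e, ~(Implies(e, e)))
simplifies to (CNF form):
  True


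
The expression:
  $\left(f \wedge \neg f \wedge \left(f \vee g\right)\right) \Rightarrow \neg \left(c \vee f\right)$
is always true.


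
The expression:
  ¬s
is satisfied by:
  {s: False}


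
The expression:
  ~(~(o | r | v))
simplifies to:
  o | r | v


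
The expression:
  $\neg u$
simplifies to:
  $\neg u$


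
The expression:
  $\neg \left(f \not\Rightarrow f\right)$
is always true.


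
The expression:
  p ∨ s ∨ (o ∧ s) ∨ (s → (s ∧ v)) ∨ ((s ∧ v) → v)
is always true.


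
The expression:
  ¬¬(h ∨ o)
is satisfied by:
  {o: True, h: True}
  {o: True, h: False}
  {h: True, o: False}


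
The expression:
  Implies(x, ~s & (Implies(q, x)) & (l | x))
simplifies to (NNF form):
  ~s | ~x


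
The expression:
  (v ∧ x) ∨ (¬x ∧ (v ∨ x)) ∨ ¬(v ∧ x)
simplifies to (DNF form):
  True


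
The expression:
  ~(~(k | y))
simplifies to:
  k | y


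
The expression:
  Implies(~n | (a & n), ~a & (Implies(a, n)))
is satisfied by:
  {a: False}


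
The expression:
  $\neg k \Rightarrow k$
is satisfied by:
  {k: True}


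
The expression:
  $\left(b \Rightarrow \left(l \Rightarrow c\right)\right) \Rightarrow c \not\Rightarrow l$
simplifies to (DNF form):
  $\left(c \wedge \neg c\right) \vee \left(c \wedge \neg l\right) \vee \left(b \wedge c \wedge \neg c\right) \vee \left(b \wedge c \wedge \neg l\right) \vee \left(b \wedge l \wedge \neg c\right) \vee \left(b \wedge l \wedge \neg l\right) \vee \left(c \wedge l \wedge \neg c\right) \vee \left(c \wedge l \wedge \neg l\right)$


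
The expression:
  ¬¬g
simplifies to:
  g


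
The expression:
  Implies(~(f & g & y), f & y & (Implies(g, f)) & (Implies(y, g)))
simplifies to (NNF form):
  f & g & y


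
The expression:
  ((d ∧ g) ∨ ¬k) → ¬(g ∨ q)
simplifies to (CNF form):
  (k ∨ ¬g) ∧ (k ∨ ¬q) ∧ (¬d ∨ ¬g) ∧ (k ∨ ¬d ∨ ¬g) ∧ (k ∨ ¬d ∨ ¬q) ∧ (k ∨ ¬g ∨ ¬q) ∧ (¬d ∨ ¬g ∨ ¬q)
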